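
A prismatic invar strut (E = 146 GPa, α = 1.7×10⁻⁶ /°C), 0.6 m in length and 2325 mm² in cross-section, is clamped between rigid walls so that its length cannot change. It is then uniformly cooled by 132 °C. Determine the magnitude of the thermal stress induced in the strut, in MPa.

The supports are rigid, so the total axial strain is zero. The restrained thermal strain is ε = αΔT = 1.7×10⁻⁶ × 132 = 224.4×10⁻⁶.
Hence σ = E·αΔT = 146×10³ × 224.4×10⁻⁶ = 32.76 MPa, tensile.

σ ≈ 32.8 MPa (tensile)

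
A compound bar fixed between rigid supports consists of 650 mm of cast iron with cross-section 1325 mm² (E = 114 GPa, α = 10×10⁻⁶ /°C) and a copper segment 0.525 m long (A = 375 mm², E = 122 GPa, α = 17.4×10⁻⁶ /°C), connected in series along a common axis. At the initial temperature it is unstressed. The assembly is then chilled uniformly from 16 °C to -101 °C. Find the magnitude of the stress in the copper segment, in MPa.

If the supports were absent, the total length change would be Σ αᵢΔT Lᵢ = 10×10⁻⁶×117×650 + 17.4×10⁻⁶×117×525 = 1.829 mm.
Since the ends are fixed, an axial force P builds up, equal in every segment, with P · Σ Lᵢ/(AᵢEᵢ) = δ_free.
Σ Lᵢ/(AᵢEᵢ) = 650/(1325×114×10³) + 525/(375×122×10³) = 1.578×10⁻⁵ mm/N.
P = 1.829 / 1.578×10⁻⁵ = 115900 N = 115.9 kN, tensile.
σ_{copper} = P / A = 115900 / 375 = 309.2 MPa.

σ ≈ 309 MPa (tensile)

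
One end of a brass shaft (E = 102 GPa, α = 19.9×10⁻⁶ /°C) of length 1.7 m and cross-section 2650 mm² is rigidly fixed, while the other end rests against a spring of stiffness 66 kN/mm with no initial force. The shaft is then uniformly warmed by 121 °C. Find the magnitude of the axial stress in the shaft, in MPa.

σ ≈ 72 MPa (compressive)

Free thermal expansion: δ_free = αΔT L = 19.9×10⁻⁶ × 121 × 1700 = 4.093 mm.
With a force P in the spring, the elastic change of the shaft is PL/(AE) and that of the spring is P/k; compatibility requires their sum to equal δ_free.
P [ L/(AE) + 1/k ] = δ_free → P [ 1700/(2650×102×10³) + 1/(66×10³) ] = 4.093.
P = 4.093 / 2.144×10⁻⁵ = 190900 N.
σ = P/A = 190900/2650 = 72.04 MPa.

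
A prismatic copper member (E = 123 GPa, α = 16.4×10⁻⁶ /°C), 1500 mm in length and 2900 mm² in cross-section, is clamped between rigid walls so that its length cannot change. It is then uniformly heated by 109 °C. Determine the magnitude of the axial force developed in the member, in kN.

P ≈ 638 kN (compressive)

With zero net strain, σ = E·αΔT = 123 GPa × 16.4×10⁻⁶ × 109 = 219.9 MPa.
Axial force P = σA = 219.9 × 2900 = 637600 N = 637.6 kN, compressive.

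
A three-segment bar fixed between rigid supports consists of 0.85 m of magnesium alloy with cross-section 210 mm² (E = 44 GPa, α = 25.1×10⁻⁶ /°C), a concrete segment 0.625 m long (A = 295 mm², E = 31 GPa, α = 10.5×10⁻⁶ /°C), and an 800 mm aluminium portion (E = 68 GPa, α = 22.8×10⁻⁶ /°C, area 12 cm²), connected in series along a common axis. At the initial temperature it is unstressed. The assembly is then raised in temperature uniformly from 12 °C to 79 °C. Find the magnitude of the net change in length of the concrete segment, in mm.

|ΔL| ≈ 0.802 mm

Free thermal expansion of the whole bar: Σ αᵢΔT Lᵢ = 25.1×10⁻⁶×67×850 + 10.5×10⁻⁶×67×625 + 22.8×10⁻⁶×67×800 = 3.091 mm.
The walls prevent any net length change, so an axial force P (same in every segment) develops. Compatibility: P · Σ Lᵢ/(AᵢEᵢ) = δ_free.
The series flexibility is Σ Lᵢ/(AᵢEᵢ) = 850/(210×44×10³) + 625/(295×31×10³) + 800/(1200×68×10³) = 0.0001701 mm/N.
Hence P = δ_free / Σ(L/AE) = 3.091/0.0001701 = 18.17 kN (compressive).
For the concrete segment, free thermal change = 10.5×10⁻⁶×67×625 = 0.4397 mm and elastic change from P = 18170×625/(295×31×10³) = 1.242 mm; these oppose, so the net change is 0.802 mm (segment shortens).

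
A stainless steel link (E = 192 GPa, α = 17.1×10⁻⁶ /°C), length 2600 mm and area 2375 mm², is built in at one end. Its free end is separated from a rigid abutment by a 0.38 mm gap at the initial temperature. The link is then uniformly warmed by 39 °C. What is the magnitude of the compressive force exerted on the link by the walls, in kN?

Unrestrained expansion: δ_free = αΔT L = 17.1×10⁻⁶ × 39 × 2600 = 1.734 mm.
The gap closes (δ_free > 0.38 mm) and the wall then resists a further 1.734 − 0.38 = 1.354 mm of expansion.
That suppressed elongation corresponds to σ = E·Δ/L = 192×10³ × 1.354/2600 = 99.98 MPa.
P = σA = 99.98 × 2375 = 237.5 kN.

P ≈ 237 kN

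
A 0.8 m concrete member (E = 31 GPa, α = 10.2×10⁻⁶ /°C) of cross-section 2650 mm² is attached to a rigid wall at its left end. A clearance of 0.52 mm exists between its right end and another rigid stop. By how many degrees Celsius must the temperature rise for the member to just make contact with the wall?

ΔT ≈ 63.7 °C

The gap closes when αΔT L = 0.52 mm, since the member is still unstressed at that instant.
ΔT = 0.52 / (10.2×10⁻⁶ × 800) = 63.73 °C.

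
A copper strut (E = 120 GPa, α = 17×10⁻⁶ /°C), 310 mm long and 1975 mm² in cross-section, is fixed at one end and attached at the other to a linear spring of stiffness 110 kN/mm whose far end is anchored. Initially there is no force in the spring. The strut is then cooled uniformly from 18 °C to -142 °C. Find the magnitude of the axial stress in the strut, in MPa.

σ ≈ 41.1 MPa (tensile)

The unrestrained thermal change is αΔT L = 17×10⁻⁶ × 160 × 310 = 0.8432 mm.
With a force P in the spring, the elastic change of the strut is PL/(AE) and that of the spring is P/k; compatibility requires their sum to equal δ_free.
So P = δ_free / [L/(AE) + 1/k] = 0.8432 / [ 310/(1975×120×10³) + 1/(110×10³) ].
P = 0.8432 / 1.04×10⁻⁵ = 81090 N.
σ = P/A = 81090/1975 = 41.06 MPa.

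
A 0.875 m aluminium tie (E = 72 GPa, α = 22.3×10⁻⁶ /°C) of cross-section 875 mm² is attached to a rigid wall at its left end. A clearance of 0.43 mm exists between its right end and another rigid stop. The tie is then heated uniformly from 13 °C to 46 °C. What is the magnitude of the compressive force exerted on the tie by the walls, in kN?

P ≈ 15.4 kN

If the wall were absent the tie would grow by αΔT L = 22.3×10⁻⁶ × 33 × 875 = 0.6439 mm.
This exceeds the 0.43 mm gap, so the wall pushes back. The portion of expansion that must be recovered elastically is δ_free − gap = 0.6439 − 0.43 = 0.2139 mm.
So σ = E(δ_free − g)/L = 72×10³ × 0.2139/875 = 17.6 MPa.
Force on the wall = σA = 17.6 × 875 mm² = 15.4 kN.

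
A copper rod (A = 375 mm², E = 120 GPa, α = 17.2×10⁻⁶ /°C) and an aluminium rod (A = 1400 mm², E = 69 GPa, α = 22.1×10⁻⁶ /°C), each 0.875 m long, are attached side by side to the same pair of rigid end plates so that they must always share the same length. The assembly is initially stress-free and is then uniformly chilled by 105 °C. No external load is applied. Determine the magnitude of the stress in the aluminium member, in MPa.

Both members must finish at the same length. With the larger α, the aluminium tends to over-contract; the plates restrain it, putting the aluminium in tension and the copper in compression. With no external load the two internal forces are equal and opposite, magnitude P.
Equating the net (thermal + elastic) strains gives |α₁ − α₂|·ΔT = P·[1/(A₁E₁) + 1/(A₂E₂)].
|α₁ − α₂|·ΔT = 4.9×10⁻⁶ × 105 = 0.0005145.
1/(A₁E₁) + 1/(A₂E₂) = 1/(375×120×10³) + 1/(1400×69×10³) = 3.257×10⁻⁸ N⁻¹.
So P = 0.0005145 / 3.257×10⁻⁸ = 15.79 kN.
σ_{aluminium} = P/A₂ = 15790/1400 = 11.28 MPa, tensile.

σ ≈ 11.3 MPa (tensile)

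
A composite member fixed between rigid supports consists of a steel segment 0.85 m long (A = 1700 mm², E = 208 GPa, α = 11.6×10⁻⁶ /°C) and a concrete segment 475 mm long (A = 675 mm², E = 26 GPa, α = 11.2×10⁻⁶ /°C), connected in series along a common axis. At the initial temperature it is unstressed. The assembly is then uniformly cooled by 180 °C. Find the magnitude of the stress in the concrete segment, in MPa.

σ ≈ 137 MPa (tensile)

Free thermal contraction of the whole bar: Σ αᵢΔT Lᵢ = 11.6×10⁻⁶×180×850 + 11.2×10⁻⁶×180×475 = 2.732 mm.
The rigid supports impose zero overall length change; the single axial force P common to all segments must satisfy P Σ Lᵢ/(AᵢEᵢ) = δ_free.
Σ Lᵢ/(AᵢEᵢ) = 850/(1700×208×10³) + 475/(675×26×10³) = 2.947×10⁻⁵ mm/N.
P = 2.732 / 2.947×10⁻⁵ = 92720 N = 92.72 kN, tensile.
σ_{concrete} = P / A = 92720 / 675 = 137.4 MPa.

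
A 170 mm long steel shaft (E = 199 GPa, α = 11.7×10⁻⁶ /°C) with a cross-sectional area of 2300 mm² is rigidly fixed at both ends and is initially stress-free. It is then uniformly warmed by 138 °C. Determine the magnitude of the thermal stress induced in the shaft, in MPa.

The supports are rigid, so the total axial strain is zero. The restrained thermal strain is ε = αΔT = 11.7×10⁻⁶ × 138 = 1614.6×10⁻⁶.
Hence σ = E·αΔT = 199×10³ × 1614.6×10⁻⁶ = 321.3 MPa, compressive.

σ ≈ 321 MPa (compressive)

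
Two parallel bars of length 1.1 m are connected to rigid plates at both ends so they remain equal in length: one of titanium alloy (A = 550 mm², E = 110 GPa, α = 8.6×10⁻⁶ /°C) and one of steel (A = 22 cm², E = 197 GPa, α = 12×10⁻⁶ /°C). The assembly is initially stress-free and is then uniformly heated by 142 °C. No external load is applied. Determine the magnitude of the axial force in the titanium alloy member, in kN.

Equilibrium of a rigid end plate with no external load gives equal and opposite internal forces ±P in the two members. Since α_{steel} > α_{titanium alloy}, heating drives the steel into compression and the titanium alloy into tension.
Equating the net (thermal + elastic) strains gives |α₁ − α₂|·ΔT = P·[1/(A₁E₁) + 1/(A₂E₂)].
|α₁ − α₂|·ΔT = 3.4×10⁻⁶ × 142 = 0.0004828.
1/(A₁E₁) + 1/(A₂E₂) = 1/(550×110×10³) + 1/(2200×197×10³) = 1.884×10⁻⁸ N⁻¹.
P = 0.0004828 / 1.884×10⁻⁸ = 25630 N = 25.63 kN.

P ≈ 25.6 kN (tensile in the titanium alloy)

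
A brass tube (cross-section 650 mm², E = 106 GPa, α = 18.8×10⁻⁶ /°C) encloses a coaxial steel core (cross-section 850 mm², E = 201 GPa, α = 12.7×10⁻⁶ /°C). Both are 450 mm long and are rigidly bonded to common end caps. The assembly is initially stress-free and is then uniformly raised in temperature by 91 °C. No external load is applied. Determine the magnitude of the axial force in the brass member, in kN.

Equilibrium of a rigid end plate with no external load gives equal and opposite internal forces ±P in the two members. Since α_{brass} > α_{steel}, heating drives the brass into compression and the steel into tension.
Setting the final lengths equal and cancelling L: (α₁ − α₂)ΔT = P/(A₁E₁) + P/(A₂E₂).
|α₁ − α₂|·ΔT = 6.1×10⁻⁶ × 91 = 0.0005551.
1/(A₁E₁) + 1/(A₂E₂) = 1/(650×106×10³) + 1/(850×201×10³) = 2.037×10⁻⁸ N⁻¹.
P = 0.0005551 / 2.037×10⁻⁸ = 27260 N = 27.26 kN.

P ≈ 27.3 kN (compressive in the brass)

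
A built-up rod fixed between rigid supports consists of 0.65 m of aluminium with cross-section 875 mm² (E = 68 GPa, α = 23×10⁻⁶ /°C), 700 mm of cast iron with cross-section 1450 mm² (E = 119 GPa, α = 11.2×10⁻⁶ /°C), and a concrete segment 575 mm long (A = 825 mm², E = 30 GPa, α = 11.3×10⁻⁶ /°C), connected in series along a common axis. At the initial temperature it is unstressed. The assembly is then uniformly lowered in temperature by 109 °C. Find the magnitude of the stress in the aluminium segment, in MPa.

σ ≈ 95.5 MPa (tensile)

With the walls removed the bar would change length by δ_free = Σ αᵢΔT Lᵢ = 23×10⁻⁶×109×650 + 11.2×10⁻⁶×109×700 + 11.3×10⁻⁶×109×575 = 3.192 mm.
The rigid supports impose zero overall length change; the single axial force P common to all segments must satisfy P Σ Lᵢ/(AᵢEᵢ) = δ_free.
Σ Lᵢ/(AᵢEᵢ) = 650/(875×68×10³) + 700/(1450×119×10³) + 575/(825×30×10³) = 3.821×10⁻⁵ mm/N.
So P = 3.192 / 3.821×10⁻⁵ = 83.54 kN, tensile.
σ_{aluminium} = P / A = 83540 / 875 = 95.47 MPa.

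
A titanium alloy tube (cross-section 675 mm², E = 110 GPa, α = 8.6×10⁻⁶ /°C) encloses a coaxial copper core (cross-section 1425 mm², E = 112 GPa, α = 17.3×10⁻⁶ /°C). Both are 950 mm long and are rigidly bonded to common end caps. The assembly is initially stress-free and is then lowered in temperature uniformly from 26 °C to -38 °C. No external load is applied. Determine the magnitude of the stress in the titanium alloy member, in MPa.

σ ≈ 41.8 MPa (compressive)

Both members must finish at the same length. With the larger α, the copper tends to over-contract; the plates restrain it, putting the copper in tension and the titanium alloy in compression. With no external load the two internal forces are equal and opposite, magnitude P.
Equating the net (thermal + elastic) strains gives |α₁ − α₂|·ΔT = P·[1/(A₁E₁) + 1/(A₂E₂)].
|α₁ − α₂|·ΔT = 8.7×10⁻⁶ × 64 = 0.0005568.
1/(A₁E₁) + 1/(A₂E₂) = 1/(675×110×10³) + 1/(1425×112×10³) = 1.973×10⁻⁸ N⁻¹.
So P = 0.0005568 / 1.973×10⁻⁸ = 28.22 kN.
σ_{titanium alloy} = P/A₁ = 28220/675 = 41.8 MPa, compressive.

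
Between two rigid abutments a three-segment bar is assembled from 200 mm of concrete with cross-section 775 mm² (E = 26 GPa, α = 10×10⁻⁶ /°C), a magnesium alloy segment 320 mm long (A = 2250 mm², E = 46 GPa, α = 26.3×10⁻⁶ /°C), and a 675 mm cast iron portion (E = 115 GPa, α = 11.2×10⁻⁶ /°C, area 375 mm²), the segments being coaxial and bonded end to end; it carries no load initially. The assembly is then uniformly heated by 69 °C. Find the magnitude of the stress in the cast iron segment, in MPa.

Free thermal expansion of the whole bar: Σ αᵢΔT Lᵢ = 10×10⁻⁶×69×200 + 26.3×10⁻⁶×69×320 + 11.2×10⁻⁶×69×675 = 1.24 mm.
The rigid supports impose zero overall length change; the single axial force P common to all segments must satisfy P Σ Lᵢ/(AᵢEᵢ) = δ_free.
The series flexibility is Σ Lᵢ/(AᵢEᵢ) = 200/(775×26×10³) + 320/(2250×46×10³) + 675/(375×115×10³) = 2.867×10⁻⁵ mm/N.
So P = 1.24 / 2.867×10⁻⁵ = 43.26 kN, compressive.
σ_{cast iron} = P / A = 43260 / 375 = 115.4 MPa.

σ ≈ 115 MPa (compressive)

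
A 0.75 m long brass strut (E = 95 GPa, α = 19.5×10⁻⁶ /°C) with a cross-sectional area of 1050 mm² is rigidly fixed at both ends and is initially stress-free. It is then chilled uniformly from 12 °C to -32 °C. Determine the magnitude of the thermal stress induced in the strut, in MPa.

σ ≈ 81.5 MPa (tensile)

With length fixed, the mechanical strain must cancel the thermal strain αΔT = 19.5×10⁻⁶ × 44 = 858×10⁻⁶.
Hence σ = E·αΔT = 95×10³ × 858×10⁻⁶ = 81.51 MPa, tensile.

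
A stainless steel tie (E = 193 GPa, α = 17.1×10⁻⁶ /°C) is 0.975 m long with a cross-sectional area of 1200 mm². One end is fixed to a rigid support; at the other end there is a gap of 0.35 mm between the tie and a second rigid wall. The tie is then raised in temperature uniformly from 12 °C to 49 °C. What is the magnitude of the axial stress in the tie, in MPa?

σ ≈ 52.8 MPa (compressive)

Free thermal elongation = αΔT L = 17.1×10⁻⁶ × 37 × 975 = 0.6169 mm.
The gap closes (δ_free > 0.35 mm) and the wall then resists a further 0.6169 − 0.35 = 0.2669 mm of expansion.
That suppressed elongation corresponds to σ = E·Δ/L = 193×10³ × 0.2669/975 = 52.83 MPa.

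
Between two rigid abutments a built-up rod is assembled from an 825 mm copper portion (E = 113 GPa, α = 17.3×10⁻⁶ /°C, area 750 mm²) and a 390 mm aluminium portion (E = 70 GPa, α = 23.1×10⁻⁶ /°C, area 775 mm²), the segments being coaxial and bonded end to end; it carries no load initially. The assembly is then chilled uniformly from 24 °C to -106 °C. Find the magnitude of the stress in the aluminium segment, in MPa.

σ ≈ 231 MPa (tensile)

If the supports were absent, the total length change would be Σ αᵢΔT Lᵢ = 17.3×10⁻⁶×130×825 + 23.1×10⁻⁶×130×390 = 3.027 mm.
The walls prevent any net length change, so an axial force P (same in every segment) develops. Compatibility: P · Σ Lᵢ/(AᵢEᵢ) = δ_free.
The series flexibility is Σ Lᵢ/(AᵢEᵢ) = 825/(750×113×10³) + 390/(775×70×10³) = 1.692×10⁻⁵ mm/N.
P = 3.027 / 1.692×10⁻⁵ = 178800 N = 178.8 kN, tensile.
σ_{aluminium} = P / A = 178800 / 775 = 230.8 MPa.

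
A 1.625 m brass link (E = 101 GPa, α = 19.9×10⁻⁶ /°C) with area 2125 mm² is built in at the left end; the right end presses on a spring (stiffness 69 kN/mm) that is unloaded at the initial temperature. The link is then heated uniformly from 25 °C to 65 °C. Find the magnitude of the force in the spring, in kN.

P ≈ 58.6 kN

The unrestrained thermal change is αΔT L = 19.9×10⁻⁶ × 40 × 1625 = 1.293 mm.
Let P be the compressive force at the spring. The link shortens elastically by PL/(AE) and the spring compresses by P/k; together these equal δ_free.
So P = δ_free / [L/(AE) + 1/k] = 1.293 / [ 1625/(2125×101×10³) + 1/(69×10³) ].
P = 1.293 / 2.206×10⁻⁵ = 58620 N.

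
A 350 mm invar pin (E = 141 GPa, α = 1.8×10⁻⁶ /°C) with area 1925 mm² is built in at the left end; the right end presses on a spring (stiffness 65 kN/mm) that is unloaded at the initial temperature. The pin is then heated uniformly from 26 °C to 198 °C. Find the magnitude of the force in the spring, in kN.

If the spring were absent the pin would lengthen by αΔT L = 1.8×10⁻⁶ × 172 × 350 = 0.1084 mm.
Let P be the compressive force at the spring. The pin shortens elastically by PL/(AE) and the spring compresses by P/k; together these equal δ_free.
P [ L/(AE) + 1/k ] = δ_free → P [ 350/(1925×141×10³) + 1/(65×10³) ] = 0.1084.
P = 0.1084 / 1.667×10⁻⁵ = 6499 N.

P ≈ 6.5 kN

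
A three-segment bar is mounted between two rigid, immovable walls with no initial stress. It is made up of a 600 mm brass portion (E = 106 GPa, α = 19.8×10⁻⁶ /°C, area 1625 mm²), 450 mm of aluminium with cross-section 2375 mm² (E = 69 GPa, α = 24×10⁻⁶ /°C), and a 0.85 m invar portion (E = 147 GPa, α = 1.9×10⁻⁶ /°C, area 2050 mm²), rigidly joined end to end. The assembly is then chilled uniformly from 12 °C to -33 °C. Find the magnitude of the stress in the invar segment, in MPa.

If the supports were absent, the total length change would be Σ αᵢΔT Lᵢ = 19.8×10⁻⁶×45×600 + 24×10⁻⁶×45×450 + 1.9×10⁻⁶×45×850 = 1.093 mm.
The rigid supports impose zero overall length change; the single axial force P common to all segments must satisfy P Σ Lᵢ/(AᵢEᵢ) = δ_free.
The series flexibility is Σ Lᵢ/(AᵢEᵢ) = 600/(1625×106×10³) + 450/(2375×69×10³) + 850/(2050×147×10³) = 9.05×10⁻⁶ mm/N.
P = 1.093 / 9.05×10⁻⁶ = 120800 N = 120.8 kN, tensile.
σ_{invar} = P / A = 120800 / 2050 = 58.93 MPa.

σ ≈ 58.9 MPa (tensile)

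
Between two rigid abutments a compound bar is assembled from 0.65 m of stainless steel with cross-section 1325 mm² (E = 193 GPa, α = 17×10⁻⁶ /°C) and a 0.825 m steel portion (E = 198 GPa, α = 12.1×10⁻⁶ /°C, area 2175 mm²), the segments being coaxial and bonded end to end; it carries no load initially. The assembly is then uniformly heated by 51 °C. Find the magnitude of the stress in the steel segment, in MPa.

σ ≈ 111 MPa (compressive)

Free thermal expansion of the whole bar: Σ αᵢΔT Lᵢ = 17×10⁻⁶×51×650 + 12.1×10⁻⁶×51×825 = 1.073 mm.
The rigid supports impose zero overall length change; the single axial force P common to all segments must satisfy P Σ Lᵢ/(AᵢEᵢ) = δ_free.
The series flexibility is Σ Lᵢ/(AᵢEᵢ) = 650/(1325×193×10³) + 825/(2175×198×10³) = 4.458×10⁻⁶ mm/N.
P = 1.073 / 4.458×10⁻⁶ = 240600 N = 240.6 kN, compressive.
σ_{steel} = P / A = 240600 / 2175 = 110.6 MPa.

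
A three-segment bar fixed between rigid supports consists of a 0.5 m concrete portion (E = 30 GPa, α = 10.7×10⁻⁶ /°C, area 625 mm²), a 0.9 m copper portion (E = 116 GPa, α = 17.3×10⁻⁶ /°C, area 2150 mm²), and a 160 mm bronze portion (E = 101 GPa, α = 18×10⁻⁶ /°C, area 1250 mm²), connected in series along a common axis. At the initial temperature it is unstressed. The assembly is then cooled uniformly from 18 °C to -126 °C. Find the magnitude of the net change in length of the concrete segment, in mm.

|ΔL| ≈ 2.13 mm

If the supports were absent, the total length change would be Σ αᵢΔT Lᵢ = 10.7×10⁻⁶×144×500 + 17.3×10⁻⁶×144×900 + 18×10⁻⁶×144×160 = 3.427 mm.
The rigid supports impose zero overall length change; the single axial force P common to all segments must satisfy P Σ Lᵢ/(AᵢEᵢ) = δ_free.
Σ Lᵢ/(AᵢEᵢ) = 500/(625×30×10³) + 900/(2150×116×10³) + 160/(1250×101×10³) = 3.154×10⁻⁵ mm/N.
P = 3.427 / 3.154×10⁻⁵ = 108700 N = 108.7 kN, tensile.
For the concrete segment, free thermal change = 10.7×10⁻⁶×144×500 = 0.7704 mm and elastic change from P = 108700×500/(625×30×10³) = 2.897 mm; these oppose, so the net change is 2.13 mm (segment lengthens).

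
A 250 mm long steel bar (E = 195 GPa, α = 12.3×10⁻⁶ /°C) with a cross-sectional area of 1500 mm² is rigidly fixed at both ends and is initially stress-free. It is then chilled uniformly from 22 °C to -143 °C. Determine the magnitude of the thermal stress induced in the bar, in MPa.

σ ≈ 396 MPa (tensile)

With length fixed, the mechanical strain must cancel the thermal strain αΔT = 12.3×10⁻⁶ × 165 = 2029.5×10⁻⁶.
σ = EαΔT = 195×10³ × 12.3×10⁻⁶ × 165 = 395.8 MPa (tensile; the bar is trying to contract).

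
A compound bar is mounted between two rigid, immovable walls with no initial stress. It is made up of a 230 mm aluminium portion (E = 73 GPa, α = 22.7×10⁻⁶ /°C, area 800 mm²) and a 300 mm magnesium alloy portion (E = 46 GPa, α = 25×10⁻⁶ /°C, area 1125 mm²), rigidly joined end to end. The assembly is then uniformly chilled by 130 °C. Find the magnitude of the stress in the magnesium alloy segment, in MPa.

Free thermal contraction of the whole bar: Σ αᵢΔT Lᵢ = 22.7×10⁻⁶×130×230 + 25×10⁻⁶×130×300 = 1.654 mm.
Since the ends are fixed, an axial force P builds up, equal in every segment, with P · Σ Lᵢ/(AᵢEᵢ) = δ_free.
Σ Lᵢ/(AᵢEᵢ) = 230/(800×73×10³) + 300/(1125×46×10³) = 9.735×10⁻⁶ mm/N.
Hence P = δ_free / Σ(L/AE) = 1.654/9.735×10⁻⁶ = 169.9 kN (tensile).
σ_{magnesium alloy} = P / A = 169900 / 1125 = 151 MPa.

σ ≈ 151 MPa (tensile)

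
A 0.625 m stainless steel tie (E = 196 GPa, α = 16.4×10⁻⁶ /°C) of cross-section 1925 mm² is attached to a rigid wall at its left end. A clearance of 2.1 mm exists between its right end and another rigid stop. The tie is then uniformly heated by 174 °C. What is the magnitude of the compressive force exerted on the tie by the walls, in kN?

P ≈ 0 kN

If the wall were absent the tie would grow by αΔT L = 16.4×10⁻⁶ × 174 × 625 = 1.784 mm.
This is smaller than the 2.1 mm clearance, so the tie expands freely without reaching the stop — the stress is zero.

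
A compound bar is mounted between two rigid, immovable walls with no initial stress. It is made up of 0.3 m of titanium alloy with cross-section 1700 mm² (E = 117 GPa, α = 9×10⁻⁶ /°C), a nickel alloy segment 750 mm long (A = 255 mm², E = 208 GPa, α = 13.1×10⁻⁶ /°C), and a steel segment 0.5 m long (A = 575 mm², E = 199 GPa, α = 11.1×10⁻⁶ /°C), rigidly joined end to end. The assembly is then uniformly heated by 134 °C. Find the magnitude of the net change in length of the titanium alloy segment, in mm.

|ΔL| ≈ 0.179 mm

If the supports were absent, the total length change would be Σ αᵢΔT Lᵢ = 9×10⁻⁶×134×300 + 13.1×10⁻⁶×134×750 + 11.1×10⁻⁶×134×500 = 2.422 mm.
Since the ends are fixed, an axial force P builds up, equal in every segment, with P · Σ Lᵢ/(AᵢEᵢ) = δ_free.
The series flexibility is Σ Lᵢ/(AᵢEᵢ) = 300/(1700×117×10³) + 750/(255×208×10³) + 500/(575×199×10³) = 2.002×10⁻⁵ mm/N.
P = 2.422 / 2.002×10⁻⁵ = 121000 N = 121 kN, compressive.
For the titanium alloy segment, free thermal change = 9×10⁻⁶×134×300 = 0.3618 mm and elastic change from P = 121000×300/(1700×117×10³) = 0.1825 mm; these oppose, so the net change is 0.179 mm (segment lengthens).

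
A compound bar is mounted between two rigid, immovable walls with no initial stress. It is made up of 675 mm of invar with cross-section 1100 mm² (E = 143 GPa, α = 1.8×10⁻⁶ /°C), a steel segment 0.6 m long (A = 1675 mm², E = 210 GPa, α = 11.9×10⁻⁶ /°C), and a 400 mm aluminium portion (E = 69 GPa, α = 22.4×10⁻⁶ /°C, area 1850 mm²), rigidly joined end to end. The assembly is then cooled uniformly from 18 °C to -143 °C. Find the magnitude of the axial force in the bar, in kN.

Free thermal contraction of the whole bar: Σ αᵢΔT Lᵢ = 1.8×10⁻⁶×161×675 + 11.9×10⁻⁶×161×600 + 22.4×10⁻⁶×161×400 = 2.788 mm.
The walls prevent any net length change, so an axial force P (same in every segment) develops. Compatibility: P · Σ Lᵢ/(AᵢEᵢ) = δ_free.
The series flexibility is Σ Lᵢ/(AᵢEᵢ) = 675/(1100×143×10³) + 600/(1675×210×10³) + 400/(1850×69×10³) = 9.13×10⁻⁶ mm/N.
Hence P = δ_free / Σ(L/AE) = 2.788/9.13×10⁻⁶ = 305.3 kN (tensile).

P ≈ 305 kN (tensile)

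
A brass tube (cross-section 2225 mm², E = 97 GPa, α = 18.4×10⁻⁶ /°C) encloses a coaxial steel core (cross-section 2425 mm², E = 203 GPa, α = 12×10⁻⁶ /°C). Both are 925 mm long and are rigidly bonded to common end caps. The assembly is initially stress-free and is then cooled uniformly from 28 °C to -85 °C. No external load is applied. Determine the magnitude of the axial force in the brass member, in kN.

P ≈ 109 kN (tensile in the brass)

Equilibrium of a rigid end plate with no external load gives equal and opposite internal forces ±P in the two members. Since α_{brass} > α_{steel}, cooling drives the brass into tension and the steel into compression.
Equating the net (thermal + elastic) strains gives |α₁ − α₂|·ΔT = P·[1/(A₁E₁) + 1/(A₂E₂)].
|α₁ − α₂|·ΔT = 6.4×10⁻⁶ × 113 = 0.0007232.
1/(A₁E₁) + 1/(A₂E₂) = 1/(2225×97×10³) + 1/(2425×203×10³) = 6.665×10⁻⁹ N⁻¹.
P = 0.0007232 / 6.665×10⁻⁹ = 108500 N = 108.5 kN.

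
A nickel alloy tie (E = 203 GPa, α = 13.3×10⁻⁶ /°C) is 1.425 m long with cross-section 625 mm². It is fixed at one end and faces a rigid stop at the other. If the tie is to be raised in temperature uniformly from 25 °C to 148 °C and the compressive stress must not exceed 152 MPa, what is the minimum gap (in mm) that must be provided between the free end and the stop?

g ≈ 1.26 mm

With no wall the tie would lengthen by αΔT L = 13.3×10⁻⁶ × 123 × 1425 = 2.331 mm.
A stress of 152 MPa corresponds to the wall pushing the tie back by σL/E = 152×1425/(203×10³) = 1.067 mm.
So the gap has to take up the difference, g_min = δ_free − σL/E = 2.331 − 1.067 = 1.264 mm.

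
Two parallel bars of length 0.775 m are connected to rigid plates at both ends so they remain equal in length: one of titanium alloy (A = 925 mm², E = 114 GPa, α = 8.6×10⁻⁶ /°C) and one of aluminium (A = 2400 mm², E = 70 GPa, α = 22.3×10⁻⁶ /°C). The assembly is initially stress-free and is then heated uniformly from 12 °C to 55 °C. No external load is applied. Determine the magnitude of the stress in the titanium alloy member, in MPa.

σ ≈ 41.3 MPa (tensile)

Equilibrium of a rigid end plate with no external load gives equal and opposite internal forces ±P in the two members. Since α_{aluminium} > α_{titanium alloy}, heating drives the aluminium into compression and the titanium alloy into tension.
Compatibility of the two members (thermal + elastic change equal): (α₁ − α₂)ΔT = P·[1/(A₁E₁) + 1/(A₂E₂)].
|α₁ − α₂|·ΔT = 13.7×10⁻⁶ × 43 = 0.0005891.
1/(A₁E₁) + 1/(A₂E₂) = 1/(925×114×10³) + 1/(2400×70×10³) = 1.544×10⁻⁸ N⁻¹.
So P = 0.0005891 / 1.544×10⁻⁸ = 38.17 kN.
σ_{titanium alloy} = P/A₁ = 38170/925 = 41.26 MPa, tensile.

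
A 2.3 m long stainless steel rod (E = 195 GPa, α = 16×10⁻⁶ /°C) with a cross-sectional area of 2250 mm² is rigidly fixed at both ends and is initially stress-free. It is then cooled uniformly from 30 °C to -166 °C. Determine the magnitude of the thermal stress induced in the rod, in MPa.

σ ≈ 612 MPa (tensile)

The supports are rigid, so the total axial strain is zero. The restrained thermal strain is ε = αΔT = 16×10⁻⁶ × 196 = 3136×10⁻⁶.
Hence σ = E·αΔT = 195×10³ × 3136×10⁻⁶ = 611.5 MPa, tensile.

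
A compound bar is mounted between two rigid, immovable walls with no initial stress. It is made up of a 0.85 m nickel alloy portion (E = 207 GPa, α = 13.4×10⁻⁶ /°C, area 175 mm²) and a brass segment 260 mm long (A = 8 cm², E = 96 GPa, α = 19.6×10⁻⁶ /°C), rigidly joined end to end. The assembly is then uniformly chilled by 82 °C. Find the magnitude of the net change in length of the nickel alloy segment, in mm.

If the supports were absent, the total length change would be Σ αᵢΔT Lᵢ = 13.4×10⁻⁶×82×850 + 19.6×10⁻⁶×82×260 = 1.352 mm.
The rigid supports impose zero overall length change; the single axial force P common to all segments must satisfy P Σ Lᵢ/(AᵢEᵢ) = δ_free.
The series flexibility is Σ Lᵢ/(AᵢEᵢ) = 850/(175×207×10³) + 260/(800×96×10³) = 2.685×10⁻⁵ mm/N.
P = 1.352 / 2.685×10⁻⁵ = 50350 N = 50.35 kN, tensile.
For the nickel alloy segment, free thermal change = 13.4×10⁻⁶×82×850 = 0.934 mm and elastic change from P = 50350×850/(175×207×10³) = 1.181 mm; these oppose, so the net change is 0.247 mm (segment lengthens).

|ΔL| ≈ 0.247 mm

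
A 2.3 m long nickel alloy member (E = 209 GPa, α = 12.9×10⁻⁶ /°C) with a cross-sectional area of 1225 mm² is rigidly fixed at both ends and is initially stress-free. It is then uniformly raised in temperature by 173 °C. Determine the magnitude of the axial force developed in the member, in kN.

The ends cannot move, so σ = EαΔT = 209×10³ × 12.9×10⁻⁶ × 173 = 466.4 MPa.
Then P = σA = 466.4 × 1225 mm² = 571.4 kN, compressive.

P ≈ 571 kN (compressive)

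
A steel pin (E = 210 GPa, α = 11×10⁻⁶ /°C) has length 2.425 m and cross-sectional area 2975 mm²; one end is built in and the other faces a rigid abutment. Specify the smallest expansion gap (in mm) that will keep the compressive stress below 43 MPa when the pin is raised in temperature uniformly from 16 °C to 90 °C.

With no wall the pin would lengthen by αΔT L = 11×10⁻⁶ × 74 × 2425 = 1.974 mm.
A stress of 43 MPa corresponds to the wall pushing the pin back by σL/E = 43×2425/(210×10³) = 0.4965 mm.
The gap must absorb the remainder: g_min = 1.974 − 0.4965 = 1.477 mm.

g ≈ 1.48 mm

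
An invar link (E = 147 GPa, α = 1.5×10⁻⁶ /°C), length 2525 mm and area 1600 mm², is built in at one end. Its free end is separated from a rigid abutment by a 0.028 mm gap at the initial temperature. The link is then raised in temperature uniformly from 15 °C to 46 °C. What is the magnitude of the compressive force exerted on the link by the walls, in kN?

Free thermal elongation = αΔT L = 1.5×10⁻⁶ × 31 × 2525 = 0.1174 mm.
After closing the 0.028 mm clearance, 0.1174 − 0.028 = 0.08941 mm of expansion remains to be suppressed by the wall.
That suppressed elongation corresponds to σ = E·Δ/L = 147×10³ × 0.08941/2525 = 5.205 MPa.
Force on the wall = σA = 5.205 × 1600 mm² = 8.329 kN.

P ≈ 8.33 kN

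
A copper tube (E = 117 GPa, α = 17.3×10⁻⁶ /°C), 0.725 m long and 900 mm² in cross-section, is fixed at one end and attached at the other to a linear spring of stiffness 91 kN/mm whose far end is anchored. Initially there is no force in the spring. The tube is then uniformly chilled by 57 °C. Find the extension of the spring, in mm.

Free thermal contraction: δ_free = αΔT L = 17.3×10⁻⁶ × 57 × 725 = 0.7149 mm.
Let P be the tensile force in the spring. The tube extends elastically by PL/(AE) and the spring stretches by P/k; together these equal δ_free.
P [ L/(AE) + 1/k ] = δ_free → P [ 725/(900×117×10³) + 1/(91×10³) ] = 0.7149.
P = 0.7149 / 1.787×10⁻⁵ = 40000 N.
Spring extension = P/k = 40000/(91×10³) = 0.4395 mm.

δ ≈ 0.44 mm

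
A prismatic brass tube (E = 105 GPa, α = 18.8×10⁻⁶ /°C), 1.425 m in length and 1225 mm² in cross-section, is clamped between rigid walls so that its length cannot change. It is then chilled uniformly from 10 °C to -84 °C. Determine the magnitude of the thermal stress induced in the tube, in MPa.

Because both ends are immovable the net strain is zero, and the suppressed thermal strain is αΔT = 18.8×10⁻⁶ × 94 = 1767.2×10⁻⁶.
Hence σ = E·αΔT = 105×10³ × 1767.2×10⁻⁶ = 185.6 MPa, tensile.

σ ≈ 186 MPa (tensile)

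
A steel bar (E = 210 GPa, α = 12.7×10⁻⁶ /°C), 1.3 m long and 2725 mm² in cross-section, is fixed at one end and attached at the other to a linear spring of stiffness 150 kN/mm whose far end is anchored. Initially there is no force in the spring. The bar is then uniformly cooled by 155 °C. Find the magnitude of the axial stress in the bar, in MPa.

σ ≈ 105 MPa (tensile)

Free thermal contraction: δ_free = αΔT L = 12.7×10⁻⁶ × 155 × 1300 = 2.559 mm.
Let P be the tensile force in the spring. The bar extends elastically by PL/(AE) and the spring stretches by P/k; together these equal δ_free.
So P = δ_free / [L/(AE) + 1/k] = 2.559 / [ 1300/(2725×210×10³) + 1/(150×10³) ].
P = 2.559 / 8.938×10⁻⁶ = 286300 N.
σ = P/A = 286300/2725 = 105.1 MPa.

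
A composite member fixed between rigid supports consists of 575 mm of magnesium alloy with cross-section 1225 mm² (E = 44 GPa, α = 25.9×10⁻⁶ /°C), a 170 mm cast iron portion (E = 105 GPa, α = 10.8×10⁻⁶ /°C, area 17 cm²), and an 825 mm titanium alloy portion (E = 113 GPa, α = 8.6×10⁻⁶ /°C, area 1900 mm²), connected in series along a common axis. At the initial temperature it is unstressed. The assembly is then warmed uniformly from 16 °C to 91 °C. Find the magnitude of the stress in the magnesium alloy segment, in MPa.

σ ≈ 94.3 MPa (compressive)

With the walls removed the bar would change length by δ_free = Σ αᵢΔT Lᵢ = 25.9×10⁻⁶×75×575 + 10.8×10⁻⁶×75×170 + 8.6×10⁻⁶×75×825 = 1.787 mm.
The walls prevent any net length change, so an axial force P (same in every segment) develops. Compatibility: P · Σ Lᵢ/(AᵢEᵢ) = δ_free.
The series flexibility is Σ Lᵢ/(AᵢEᵢ) = 575/(1225×44×10³) + 170/(1700×105×10³) + 825/(1900×113×10³) = 1.546×10⁻⁵ mm/N.
So P = 1.787 / 1.546×10⁻⁵ = 115.6 kN, compressive.
σ_{magnesium alloy} = P / A = 115600 / 1225 = 94.33 MPa.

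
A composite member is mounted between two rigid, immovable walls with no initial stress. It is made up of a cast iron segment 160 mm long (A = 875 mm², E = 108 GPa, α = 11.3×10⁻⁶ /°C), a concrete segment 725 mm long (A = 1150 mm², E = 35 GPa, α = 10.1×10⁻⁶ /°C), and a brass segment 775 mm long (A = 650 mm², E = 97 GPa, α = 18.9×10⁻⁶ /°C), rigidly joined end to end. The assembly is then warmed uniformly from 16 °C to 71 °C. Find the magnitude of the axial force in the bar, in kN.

Free thermal expansion of the whole bar: Σ αᵢΔT Lᵢ = 11.3×10⁻⁶×55×160 + 10.1×10⁻⁶×55×725 + 18.9×10⁻⁶×55×775 = 1.308 mm.
Since the ends are fixed, an axial force P builds up, equal in every segment, with P · Σ Lᵢ/(AᵢEᵢ) = δ_free.
The series flexibility is Σ Lᵢ/(AᵢEᵢ) = 160/(875×108×10³) + 725/(1150×35×10³) + 775/(650×97×10³) = 3.2×10⁻⁵ mm/N.
Hence P = δ_free / Σ(L/AE) = 1.308/3.2×10⁻⁵ = 40.87 kN (compressive).

P ≈ 40.9 kN (compressive)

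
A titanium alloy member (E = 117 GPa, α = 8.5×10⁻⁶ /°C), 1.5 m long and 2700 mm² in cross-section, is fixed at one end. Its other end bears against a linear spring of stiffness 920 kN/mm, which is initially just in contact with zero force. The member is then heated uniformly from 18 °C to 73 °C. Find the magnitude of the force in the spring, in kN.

The unrestrained thermal change is αΔT L = 8.5×10⁻⁶ × 55 × 1500 = 0.7012 mm.
With a force P in the spring, the elastic change of the member is PL/(AE) and that of the spring is P/k; compatibility requires their sum to equal δ_free.
So P = δ_free / [L/(AE) + 1/k] = 0.7012 / [ 1500/(2700×117×10³) + 1/(920×10³) ].
P = 0.7012 / 5.835×10⁻⁶ = 120200 N.

P ≈ 120 kN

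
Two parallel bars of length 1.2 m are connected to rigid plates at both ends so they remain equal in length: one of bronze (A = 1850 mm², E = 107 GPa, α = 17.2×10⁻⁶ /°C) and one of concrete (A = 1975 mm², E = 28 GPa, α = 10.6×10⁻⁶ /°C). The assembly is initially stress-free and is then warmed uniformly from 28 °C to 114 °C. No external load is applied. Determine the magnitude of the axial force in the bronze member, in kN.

P ≈ 24.5 kN (compressive in the bronze)

Both members must finish at the same length. With the larger α, the bronze tends to over-expand; the plates restrain it, putting the bronze in compression and the concrete in tension. With no external load the two internal forces are equal and opposite, magnitude P.
Compatibility of the two members (thermal + elastic change equal): (α₁ − α₂)ΔT = P·[1/(A₁E₁) + 1/(A₂E₂)].
|α₁ − α₂|·ΔT = 6.6×10⁻⁶ × 86 = 0.0005676.
1/(A₁E₁) + 1/(A₂E₂) = 1/(1850×107×10³) + 1/(1975×28×10³) = 2.313×10⁻⁸ N⁻¹.
P = 0.0005676 / 2.313×10⁻⁸ = 24530 N = 24.53 kN.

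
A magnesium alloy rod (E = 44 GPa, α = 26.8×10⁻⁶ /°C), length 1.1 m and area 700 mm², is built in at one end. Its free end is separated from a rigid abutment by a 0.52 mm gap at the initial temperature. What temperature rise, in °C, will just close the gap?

Contact occurs when the free expansion equals the gap: αΔT L = 0.52 mm.
So ΔT = g/(αL) = 0.52/(26.8×10⁻⁶ × 1100) = 17.64 °C.

ΔT ≈ 17.6 °C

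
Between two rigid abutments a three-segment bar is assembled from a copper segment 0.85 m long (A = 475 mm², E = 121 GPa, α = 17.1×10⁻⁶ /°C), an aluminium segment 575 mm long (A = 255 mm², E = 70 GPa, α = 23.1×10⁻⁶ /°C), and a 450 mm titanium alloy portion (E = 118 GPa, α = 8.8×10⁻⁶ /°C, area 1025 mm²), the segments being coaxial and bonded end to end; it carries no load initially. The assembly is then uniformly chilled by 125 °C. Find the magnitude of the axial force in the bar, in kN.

P ≈ 78.3 kN (tensile)

With the walls removed the bar would change length by δ_free = Σ αᵢΔT Lᵢ = 17.1×10⁻⁶×125×850 + 23.1×10⁻⁶×125×575 + 8.8×10⁻⁶×125×450 = 3.972 mm.
Since the ends are fixed, an axial force P builds up, equal in every segment, with P · Σ Lᵢ/(AᵢEᵢ) = δ_free.
The series flexibility is Σ Lᵢ/(AᵢEᵢ) = 850/(475×121×10³) + 575/(255×70×10³) + 450/(1025×118×10³) = 5.072×10⁻⁵ mm/N.
So P = 3.972 / 5.072×10⁻⁵ = 78.31 kN, tensile.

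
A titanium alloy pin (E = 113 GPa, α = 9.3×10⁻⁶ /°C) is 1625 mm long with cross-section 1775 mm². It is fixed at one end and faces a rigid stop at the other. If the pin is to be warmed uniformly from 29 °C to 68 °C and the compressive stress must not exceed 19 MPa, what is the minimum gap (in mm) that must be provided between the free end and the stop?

Free expansion if unrestrained: δ_free = αΔT L = 9.3×10⁻⁶ × 39 × 1625 = 0.5894 mm.
A stress of 19 MPa corresponds to the wall pushing the pin back by σL/E = 19×1625/(113×10³) = 0.2732 mm.
The gap must absorb the remainder: g_min = 0.5894 − 0.2732 = 0.3162 mm.

g ≈ 0.316 mm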